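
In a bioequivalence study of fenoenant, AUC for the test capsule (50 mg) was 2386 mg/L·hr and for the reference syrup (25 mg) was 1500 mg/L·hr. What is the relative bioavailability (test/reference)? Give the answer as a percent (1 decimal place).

F_rel = (AUC_test/D_test) / (AUC_ref/D_ref)
      = (2386/50) / (1500/25)
      = 47.72 / 60 = 0.7953 = 79.53%

F_rel = 79.5%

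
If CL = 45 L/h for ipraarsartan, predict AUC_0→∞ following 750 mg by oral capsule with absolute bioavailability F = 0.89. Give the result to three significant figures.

AUC = 14.8 mg/L·h

AUC_0→∞ = F × Dose / CL
        = 0.89 × 750 / 45 = 14.8333 mg/L·h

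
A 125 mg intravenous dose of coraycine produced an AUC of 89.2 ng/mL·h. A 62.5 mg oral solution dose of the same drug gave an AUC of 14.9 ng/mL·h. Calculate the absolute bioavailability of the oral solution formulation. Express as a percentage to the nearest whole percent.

F = (AUC_ev / D_ev) / (AUC_iv / D_iv)
  = (14.9/62.5) / (89.2/125)
  = 0.2384 / 0.7136 = 0.3341
  = 33.41%

F = 33%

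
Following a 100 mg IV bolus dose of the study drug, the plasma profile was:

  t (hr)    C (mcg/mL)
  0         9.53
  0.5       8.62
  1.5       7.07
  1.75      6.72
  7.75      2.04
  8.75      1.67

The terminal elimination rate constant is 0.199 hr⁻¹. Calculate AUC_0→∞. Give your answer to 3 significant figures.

Trapezoidal AUC_0→8.75:
  [0→0.5]: (9.53+8.62)/2 × 0.5 = 4.5375
  [0.5→1.5]: (8.62+7.07)/2 × 1 = 7.845
  [1.5→1.75]: (7.07+6.72)/2 × 0.25 = 1.72375
  [1.75→7.75]: (6.72+2.04)/2 × 6 = 26.28
  [7.75→8.75]: (2.04+1.67)/2 × 1 = 1.855
  Sum = 42.24125 mcg/mL·hr
Extrapolated tail: C_last / k_e = 1.67 / 0.199 = 8.392
AUC_0→∞ = 42.24125 + 8.392 = 50.63325 mcg/mL·hr

AUC = 50.6 mcg/mL·hr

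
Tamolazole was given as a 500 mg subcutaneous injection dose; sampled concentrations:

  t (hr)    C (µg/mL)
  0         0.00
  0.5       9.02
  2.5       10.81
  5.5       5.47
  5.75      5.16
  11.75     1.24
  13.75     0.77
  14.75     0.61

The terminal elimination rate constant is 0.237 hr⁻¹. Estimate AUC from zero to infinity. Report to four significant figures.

Trapezoidal AUC_0→14.75:
  [0→0.5]: (0.00+9.02)/2 × 0.5 = 2.255
  [0.5→2.5]: (9.02+10.81)/2 × 2 = 19.83
  [2.5→5.5]: (10.81+5.47)/2 × 3 = 24.42
  [5.5→5.75]: (5.47+5.16)/2 × 0.25 = 1.32875
  [5.75→11.75]: (5.16+1.24)/2 × 6 = 19.2
  [11.75→13.75]: (1.24+0.77)/2 × 2 = 2.01
  [13.75→14.75]: (0.77+0.61)/2 × 1 = 0.69
  Sum = 69.73375 µg/mL·hr
Extrapolated tail: C_last / k_e = 0.61 / 0.237 = 2.574
AUC_0→∞ = 69.73375 + 2.574 = 72.30775 µg/mL·hr

AUC = 72.31 µg/mL·hr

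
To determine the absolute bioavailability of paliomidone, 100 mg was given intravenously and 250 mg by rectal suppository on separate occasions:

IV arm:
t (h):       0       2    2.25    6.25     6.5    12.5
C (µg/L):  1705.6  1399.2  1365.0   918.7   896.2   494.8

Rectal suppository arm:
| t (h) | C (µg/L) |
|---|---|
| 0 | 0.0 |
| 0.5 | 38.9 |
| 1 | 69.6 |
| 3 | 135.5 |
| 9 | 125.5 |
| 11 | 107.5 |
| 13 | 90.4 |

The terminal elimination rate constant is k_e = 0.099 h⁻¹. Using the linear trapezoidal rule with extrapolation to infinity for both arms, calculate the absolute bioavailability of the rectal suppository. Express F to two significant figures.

Trapezoidal AUC_0→12.5 (IV):
  [0→2]: (1705.6+1399.2)/2 × 2 = 3104.8
  [2→2.25]: (1399.2+1365.0)/2 × 0.25 = 345.525
  [2.25→6.25]: (1365.0+918.7)/2 × 4 = 4567.4
  [6.25→6.5]: (918.7+896.2)/2 × 0.25 = 226.8625
  [6.5→12.5]: (896.2+494.8)/2 × 6 = 4173.0
  Sum = 12417.5875 µg/L·h
IV tail: 494.8/0.099 = 4997.980; AUC_iv,0→∞ = 12417.5875 + 4997.980 = 17415.5675 µg/L·h
Trapezoidal AUC_0→13 (rectal suppository):
  [0→0.5]: (0.0+38.9)/2 × 0.5 = 9.725
  [0.5→1]: (38.9+69.6)/2 × 0.5 = 27.125
  [1→3]: (69.6+135.5)/2 × 2 = 205.1
  [3→9]: (135.5+125.5)/2 × 6 = 783.0
  [9→11]: (125.5+107.5)/2 × 2 = 233.0
  [11→13]: (107.5+90.4)/2 × 2 = 197.9
  Sum = 1455.85 µg/L·h
rectal suppository tail: 90.4/0.099 = 913.131; AUC_ev,0→∞ = 1455.85 + 913.131 = 2368.981 µg/L·h
F = (AUC_ev/D_ev)/(AUC_iv/D_iv) = (2368.981/250)/(17415.5675/100) = 9.475924/174.156 = 0.0544

F = 0.054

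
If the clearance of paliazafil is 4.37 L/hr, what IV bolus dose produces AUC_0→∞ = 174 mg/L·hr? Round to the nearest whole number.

Dose_iv = CL × AUC_0→∞
     = 4.37 × 174 = 760.38 mg

Dose = 760 mg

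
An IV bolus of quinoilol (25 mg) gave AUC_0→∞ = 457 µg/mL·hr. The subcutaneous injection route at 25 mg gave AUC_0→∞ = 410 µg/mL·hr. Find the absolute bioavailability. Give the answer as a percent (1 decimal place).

F = 89.7%

F = (AUC_ev / D_ev) / (AUC_iv / D_iv)
  = (410/25) / (457/25)
  = 16.4 / 18.28 = 0.8972
  = 89.72%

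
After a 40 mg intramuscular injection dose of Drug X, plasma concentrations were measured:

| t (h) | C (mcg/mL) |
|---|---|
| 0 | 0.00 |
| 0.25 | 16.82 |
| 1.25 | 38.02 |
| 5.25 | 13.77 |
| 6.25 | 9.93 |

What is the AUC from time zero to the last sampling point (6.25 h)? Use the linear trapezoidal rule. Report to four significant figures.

Trapezoidal AUC_0→6.25:
  [0→0.25]: (0.00+16.82)/2 × 0.25 = 2.1025
  [0.25→1.25]: (16.82+38.02)/2 × 1 = 27.42
  [1.25→5.25]: (38.02+13.77)/2 × 4 = 103.58
  [5.25→6.25]: (13.77+9.93)/2 × 1 = 11.85
  Sum = 144.9525 mcg/mL·h

AUC = 145.0 mcg/mL·h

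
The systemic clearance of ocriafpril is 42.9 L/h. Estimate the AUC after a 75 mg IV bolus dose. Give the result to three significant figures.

AUC = 1.75 mg/L·h

AUC_0→∞ = Dose_iv / CL
        = 75 / 42.9 = 1.74825 mg/L·h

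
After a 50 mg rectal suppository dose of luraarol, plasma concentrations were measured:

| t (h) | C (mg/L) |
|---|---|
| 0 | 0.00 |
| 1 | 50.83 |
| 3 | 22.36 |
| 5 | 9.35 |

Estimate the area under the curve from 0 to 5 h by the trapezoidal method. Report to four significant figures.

Trapezoidal AUC_0→5:
  [0→1]: (0.00+50.83)/2 × 1 = 25.415
  [1→3]: (50.83+22.36)/2 × 2 = 73.19
  [3→5]: (22.36+9.35)/2 × 2 = 31.71
  Sum = 130.315 mg/L·h

AUC = 130.3 mg/L·h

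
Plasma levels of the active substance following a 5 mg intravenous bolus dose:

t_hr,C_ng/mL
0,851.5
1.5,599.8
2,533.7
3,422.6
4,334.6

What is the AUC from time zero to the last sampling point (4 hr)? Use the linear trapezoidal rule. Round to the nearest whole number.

Trapezoidal AUC_0→4:
  [0→1.5]: (851.5+599.8)/2 × 1.5 = 1088.475
  [1.5→2]: (599.8+533.7)/2 × 0.5 = 283.375
  [2→3]: (533.7+422.6)/2 × 1 = 478.15
  [3→4]: (422.6+334.6)/2 × 1 = 378.6
  Sum = 2228.6 ng/mL·hr

AUC = 2229 ng/mL·hr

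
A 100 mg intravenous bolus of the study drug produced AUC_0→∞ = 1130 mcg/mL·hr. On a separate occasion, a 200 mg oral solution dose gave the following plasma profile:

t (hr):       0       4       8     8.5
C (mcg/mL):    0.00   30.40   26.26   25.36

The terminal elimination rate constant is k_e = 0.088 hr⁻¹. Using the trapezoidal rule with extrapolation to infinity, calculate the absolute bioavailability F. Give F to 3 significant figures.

Trapezoidal AUC_0→8.5 (oral solution):
  [0→4]: (0.00+30.40)/2 × 4 = 60.8
  [4→8]: (30.40+26.26)/2 × 4 = 113.32
  [8→8.5]: (26.26+25.36)/2 × 0.5 = 12.905
  Sum = 187.025 mcg/mL·hr
Tail: C_last/k_e = 25.36/0.088 = 288.182
AUC_0→∞ (oral solution) = 187.025 + 288.182 = 475.207 mcg/mL·hr
F = (AUC_ev/D_ev)/(AUC_iv/D_iv) = (475.207/200)/(1130/100) = 2.376035/11.3 = 0.2103

F = 0.210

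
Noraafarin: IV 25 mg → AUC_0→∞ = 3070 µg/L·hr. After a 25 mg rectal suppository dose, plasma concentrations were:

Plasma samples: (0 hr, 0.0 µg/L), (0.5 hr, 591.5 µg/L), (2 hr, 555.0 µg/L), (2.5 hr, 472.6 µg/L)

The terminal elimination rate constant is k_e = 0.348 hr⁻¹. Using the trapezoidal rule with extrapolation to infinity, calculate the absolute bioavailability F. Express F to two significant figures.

Trapezoidal AUC_0→2.5 (rectal suppository):
  [0→0.5]: (0.0+591.5)/2 × 0.5 = 147.875
  [0.5→2]: (591.5+555.0)/2 × 1.5 = 859.875
  [2→2.5]: (555.0+472.6)/2 × 0.5 = 256.9
  Sum = 1264.65 µg/L·hr
Tail: C_last/k_e = 472.6/0.348 = 1358.046
AUC_0→∞ (rectal suppository) = 1264.65 + 1358.046 = 2622.696 µg/L·hr
F = (AUC_ev/D_ev)/(AUC_iv/D_iv) = (2622.696/25)/(3070/25) = 104.90784/122.8 = 0.8543

F = 0.85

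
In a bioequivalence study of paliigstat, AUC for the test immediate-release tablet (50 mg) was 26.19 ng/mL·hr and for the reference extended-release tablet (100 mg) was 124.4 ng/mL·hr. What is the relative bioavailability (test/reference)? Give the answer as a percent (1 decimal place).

F_rel = (AUC_test/D_test) / (AUC_ref/D_ref)
      = (26.19/50) / (124.4/100)
      = 0.5238 / 1.244 = 0.4211 = 42.11%

F_rel = 42.1%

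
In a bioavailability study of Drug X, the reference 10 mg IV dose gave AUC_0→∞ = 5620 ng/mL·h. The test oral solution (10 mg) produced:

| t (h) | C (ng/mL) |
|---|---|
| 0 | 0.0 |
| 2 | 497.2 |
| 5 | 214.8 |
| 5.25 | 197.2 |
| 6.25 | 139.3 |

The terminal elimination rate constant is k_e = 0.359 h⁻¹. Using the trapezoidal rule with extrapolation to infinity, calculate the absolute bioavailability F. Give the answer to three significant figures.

F = 0.387

Trapezoidal AUC_0→6.25 (oral solution):
  [0→2]: (0.0+497.2)/2 × 2 = 497.2
  [2→5]: (497.2+214.8)/2 × 3 = 1068.0
  [5→5.25]: (214.8+197.2)/2 × 0.25 = 51.5
  [5.25→6.25]: (197.2+139.3)/2 × 1 = 168.25
  Sum = 1784.95 ng/mL·h
Tail: C_last/k_e = 139.3/0.359 = 388.022
AUC_0→∞ (oral solution) = 1784.95 + 388.022 = 2172.972 ng/mL·h
F = (AUC_ev/D_ev)/(AUC_iv/D_iv) = (2172.972/10)/(5620/10) = 217.2972/562 = 0.3866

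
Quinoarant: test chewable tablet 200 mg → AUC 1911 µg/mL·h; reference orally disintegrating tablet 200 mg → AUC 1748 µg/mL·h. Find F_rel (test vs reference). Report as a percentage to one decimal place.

F_rel = 109.3%

F_rel = (AUC_test/D_test) / (AUC_ref/D_ref)
      = (1911/200) / (1748/200)
      = 9.555 / 8.74 = 1.0932 = 109.32%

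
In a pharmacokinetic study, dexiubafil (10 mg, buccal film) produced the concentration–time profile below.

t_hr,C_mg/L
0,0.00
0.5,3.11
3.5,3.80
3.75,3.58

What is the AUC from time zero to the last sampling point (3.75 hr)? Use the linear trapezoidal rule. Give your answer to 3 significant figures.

AUC = 12.1 mg/L·hr

Trapezoidal AUC_0→3.75:
  [0→0.5]: (0.00+3.11)/2 × 0.5 = 0.7775
  [0.5→3.5]: (3.11+3.80)/2 × 3 = 10.365
  [3.5→3.75]: (3.80+3.58)/2 × 0.25 = 0.9225
  Sum = 12.065 mg/L·hr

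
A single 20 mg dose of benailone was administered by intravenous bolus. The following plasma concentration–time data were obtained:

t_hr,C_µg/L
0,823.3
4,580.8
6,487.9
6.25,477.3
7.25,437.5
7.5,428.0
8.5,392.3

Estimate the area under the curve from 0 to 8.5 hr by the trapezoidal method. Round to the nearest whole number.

AUC = 4973 µg/L·hr

Trapezoidal AUC_0→8.5:
  [0→4]: (823.3+580.8)/2 × 4 = 2808.2
  [4→6]: (580.8+487.9)/2 × 2 = 1068.7
  [6→6.25]: (487.9+477.3)/2 × 0.25 = 120.65
  [6.25→7.25]: (477.3+437.5)/2 × 1 = 457.4
  [7.25→7.5]: (437.5+428.0)/2 × 0.25 = 108.1875
  [7.5→8.5]: (428.0+392.3)/2 × 1 = 410.15
  Sum = 4973.2875 µg/L·hr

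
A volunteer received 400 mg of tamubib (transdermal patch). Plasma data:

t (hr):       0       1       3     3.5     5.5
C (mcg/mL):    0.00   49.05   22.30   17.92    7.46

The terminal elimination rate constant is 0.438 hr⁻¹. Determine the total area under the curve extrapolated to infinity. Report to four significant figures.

AUC = 148.3 mcg/mL·hr

Trapezoidal AUC_0→5.5:
  [0→1]: (0.00+49.05)/2 × 1 = 24.525
  [1→3]: (49.05+22.30)/2 × 2 = 71.35
  [3→3.5]: (22.30+17.92)/2 × 0.5 = 10.055
  [3.5→5.5]: (17.92+7.46)/2 × 2 = 25.38
  Sum = 131.31 mcg/mL·hr
Extrapolated tail: C_last / k_e = 7.46 / 0.438 = 17.032
AUC_0→∞ = 131.31 + 17.032 = 148.342 mcg/mL·hr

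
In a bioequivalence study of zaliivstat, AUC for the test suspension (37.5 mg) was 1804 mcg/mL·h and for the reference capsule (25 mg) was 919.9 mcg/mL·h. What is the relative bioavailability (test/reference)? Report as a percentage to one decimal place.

F_rel = 130.7%

F_rel = (AUC_test/D_test) / (AUC_ref/D_ref)
      = (1804/37.5) / (919.9/25)
      = 48.1067 / 36.796 = 1.3074 = 130.74%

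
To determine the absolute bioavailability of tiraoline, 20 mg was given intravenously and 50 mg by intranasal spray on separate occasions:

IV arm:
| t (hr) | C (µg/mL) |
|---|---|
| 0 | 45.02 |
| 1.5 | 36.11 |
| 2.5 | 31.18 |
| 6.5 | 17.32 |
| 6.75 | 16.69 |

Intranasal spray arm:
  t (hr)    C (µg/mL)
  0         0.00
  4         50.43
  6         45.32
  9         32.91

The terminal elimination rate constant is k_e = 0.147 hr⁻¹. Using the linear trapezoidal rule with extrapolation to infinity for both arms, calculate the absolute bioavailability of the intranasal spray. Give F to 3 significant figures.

F = 0.696

Trapezoidal AUC_0→6.75 (IV):
  [0→1.5]: (45.02+36.11)/2 × 1.5 = 60.8475
  [1.5→2.5]: (36.11+31.18)/2 × 1 = 33.645
  [2.5→6.5]: (31.18+17.32)/2 × 4 = 97.0
  [6.5→6.75]: (17.32+16.69)/2 × 0.25 = 4.25125
  Sum = 195.74375 µg/mL·hr
IV tail: 16.69/0.147 = 113.537; AUC_iv,0→∞ = 195.74375 + 113.537 = 309.28075 µg/mL·hr
Trapezoidal AUC_0→9 (intranasal spray):
  [0→4]: (0.00+50.43)/2 × 4 = 100.86
  [4→6]: (50.43+45.32)/2 × 2 = 95.75
  [6→9]: (45.32+32.91)/2 × 3 = 117.345
  Sum = 313.955 µg/mL·hr
intranasal spray tail: 32.91/0.147 = 223.878; AUC_ev,0→∞ = 313.955 + 223.878 = 537.833 µg/mL·hr
F = (AUC_ev/D_ev)/(AUC_iv/D_iv) = (537.833/50)/(309.28075/20) = 10.75666/15.464 = 0.6956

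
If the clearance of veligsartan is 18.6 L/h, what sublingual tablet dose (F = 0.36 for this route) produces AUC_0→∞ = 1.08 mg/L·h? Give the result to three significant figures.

Dose = 55.8 mg

Dose = CL × AUC_0→∞ / F
     = 18.6 × 1.08 / 0.36 = 55.8 mg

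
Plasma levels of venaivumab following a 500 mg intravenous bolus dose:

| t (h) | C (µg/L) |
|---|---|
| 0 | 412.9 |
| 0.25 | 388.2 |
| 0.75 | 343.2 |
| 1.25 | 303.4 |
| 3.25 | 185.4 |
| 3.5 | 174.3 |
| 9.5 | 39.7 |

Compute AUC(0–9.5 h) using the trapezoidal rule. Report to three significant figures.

AUC = 1620 µg/L·h

Trapezoidal AUC_0→9.5:
  [0→0.25]: (412.9+388.2)/2 × 0.25 = 100.1375
  [0.25→0.75]: (388.2+343.2)/2 × 0.5 = 182.85
  [0.75→1.25]: (343.2+303.4)/2 × 0.5 = 161.65
  [1.25→3.25]: (303.4+185.4)/2 × 2 = 488.8
  [3.25→3.5]: (185.4+174.3)/2 × 0.25 = 44.9625
  [3.5→9.5]: (174.3+39.7)/2 × 6 = 642.0
  Sum = 1620.4 µg/L·h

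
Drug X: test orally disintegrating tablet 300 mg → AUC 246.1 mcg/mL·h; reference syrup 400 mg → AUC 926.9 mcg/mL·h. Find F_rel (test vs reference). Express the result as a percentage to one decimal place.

F_rel = 35.4%

F_rel = (AUC_test/D_test) / (AUC_ref/D_ref)
      = (246.1/300) / (926.9/400)
      = 0.820333 / 2.31725 = 0.3540 = 35.40%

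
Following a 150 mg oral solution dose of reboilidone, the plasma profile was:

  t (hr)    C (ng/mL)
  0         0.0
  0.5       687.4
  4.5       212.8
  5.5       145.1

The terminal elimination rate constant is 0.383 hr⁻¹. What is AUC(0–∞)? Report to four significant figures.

AUC = 2530 ng/mL·hr

Trapezoidal AUC_0→5.5:
  [0→0.5]: (0.0+687.4)/2 × 0.5 = 171.85
  [0.5→4.5]: (687.4+212.8)/2 × 4 = 1800.4
  [4.5→5.5]: (212.8+145.1)/2 × 1 = 178.95
  Sum = 2151.2 ng/mL·hr
Extrapolated tail: C_last / k_e = 145.1 / 0.383 = 378.851
AUC_0→∞ = 2151.2 + 378.851 = 2530.051 ng/mL·hr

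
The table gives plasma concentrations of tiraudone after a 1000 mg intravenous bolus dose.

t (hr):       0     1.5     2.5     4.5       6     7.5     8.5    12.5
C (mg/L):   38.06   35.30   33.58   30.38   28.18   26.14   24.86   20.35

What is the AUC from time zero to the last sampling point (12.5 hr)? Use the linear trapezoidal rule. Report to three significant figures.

AUC = 354 mg/L·hr

Trapezoidal AUC_0→12.5:
  [0→1.5]: (38.06+35.30)/2 × 1.5 = 55.02
  [1.5→2.5]: (35.30+33.58)/2 × 1 = 34.44
  [2.5→4.5]: (33.58+30.38)/2 × 2 = 63.96
  [4.5→6]: (30.38+28.18)/2 × 1.5 = 43.92
  [6→7.5]: (28.18+26.14)/2 × 1.5 = 40.74
  [7.5→8.5]: (26.14+24.86)/2 × 1 = 25.5
  [8.5→12.5]: (24.86+20.35)/2 × 4 = 90.42
  Sum = 354.0 mg/L·hr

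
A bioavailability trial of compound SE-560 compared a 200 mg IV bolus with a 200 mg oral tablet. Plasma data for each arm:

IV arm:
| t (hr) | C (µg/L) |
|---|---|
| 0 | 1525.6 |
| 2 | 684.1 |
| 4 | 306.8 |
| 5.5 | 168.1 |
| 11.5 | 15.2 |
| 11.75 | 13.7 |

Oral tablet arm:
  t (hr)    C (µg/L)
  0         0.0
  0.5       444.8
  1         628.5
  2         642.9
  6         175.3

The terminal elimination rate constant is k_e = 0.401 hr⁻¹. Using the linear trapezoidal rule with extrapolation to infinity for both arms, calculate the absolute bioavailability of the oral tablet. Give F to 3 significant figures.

Trapezoidal AUC_0→11.75 (IV):
  [0→2]: (1525.6+684.1)/2 × 2 = 2209.7
  [2→4]: (684.1+306.8)/2 × 2 = 990.9
  [4→5.5]: (306.8+168.1)/2 × 1.5 = 356.175
  [5.5→11.5]: (168.1+15.2)/2 × 6 = 549.9
  [11.5→11.75]: (15.2+13.7)/2 × 0.25 = 3.6125
  Sum = 4110.2875 µg/L·hr
IV tail: 13.7/0.401 = 34.165; AUC_iv,0→∞ = 4110.2875 + 34.165 = 4144.4525 µg/L·hr
Trapezoidal AUC_0→6 (oral tablet):
  [0→0.5]: (0.0+444.8)/2 × 0.5 = 111.2
  [0.5→1]: (444.8+628.5)/2 × 0.5 = 268.325
  [1→2]: (628.5+642.9)/2 × 1 = 635.7
  [2→6]: (642.9+175.3)/2 × 4 = 1636.4
  Sum = 2651.625 µg/L·hr
oral tablet tail: 175.3/0.401 = 437.157; AUC_ev,0→∞ = 2651.625 + 437.157 = 3088.782 µg/L·hr
F = (AUC_ev/D_ev)/(AUC_iv/D_iv) = (3088.782/200)/(4144.4525/200) = 15.44391/20.7223 = 0.7453

F = 0.745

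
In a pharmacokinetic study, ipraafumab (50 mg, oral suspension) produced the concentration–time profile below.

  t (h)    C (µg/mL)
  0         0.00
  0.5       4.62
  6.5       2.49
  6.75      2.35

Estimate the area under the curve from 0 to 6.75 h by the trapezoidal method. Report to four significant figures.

AUC = 23.09 µg/mL·h

Trapezoidal AUC_0→6.75:
  [0→0.5]: (0.00+4.62)/2 × 0.5 = 1.155
  [0.5→6.5]: (4.62+2.49)/2 × 6 = 21.33
  [6.5→6.75]: (2.49+2.35)/2 × 0.25 = 0.605
  Sum = 23.09 µg/mL·h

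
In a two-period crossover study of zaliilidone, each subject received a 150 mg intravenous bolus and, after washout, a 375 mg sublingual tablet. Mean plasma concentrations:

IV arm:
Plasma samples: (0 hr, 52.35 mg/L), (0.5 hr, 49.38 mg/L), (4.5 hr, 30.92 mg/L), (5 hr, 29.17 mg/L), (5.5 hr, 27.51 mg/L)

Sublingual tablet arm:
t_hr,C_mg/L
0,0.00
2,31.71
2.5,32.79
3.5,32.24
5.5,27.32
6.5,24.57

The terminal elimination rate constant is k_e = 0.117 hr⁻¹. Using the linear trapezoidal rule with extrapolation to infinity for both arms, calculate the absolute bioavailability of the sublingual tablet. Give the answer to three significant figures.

F = 0.334

Trapezoidal AUC_0→5.5 (IV):
  [0→0.5]: (52.35+49.38)/2 × 0.5 = 25.4325
  [0.5→4.5]: (49.38+30.92)/2 × 4 = 160.6
  [4.5→5]: (30.92+29.17)/2 × 0.5 = 15.0225
  [5→5.5]: (29.17+27.51)/2 × 0.5 = 14.17
  Sum = 215.225 mg/L·hr
IV tail: 27.51/0.117 = 235.128; AUC_iv,0→∞ = 215.225 + 235.128 = 450.353 mg/L·hr
Trapezoidal AUC_0→6.5 (sublingual tablet):
  [0→2]: (0.00+31.71)/2 × 2 = 31.71
  [2→2.5]: (31.71+32.79)/2 × 0.5 = 16.125
  [2.5→3.5]: (32.79+32.24)/2 × 1 = 32.515
  [3.5→5.5]: (32.24+27.32)/2 × 2 = 59.56
  [5.5→6.5]: (27.32+24.57)/2 × 1 = 25.945
  Sum = 165.855 mg/L·hr
sublingual tablet tail: 24.57/0.117 = 210.000; AUC_ev,0→∞ = 165.855 + 210.000 = 375.855 mg/L·hr
F = (AUC_ev/D_ev)/(AUC_iv/D_iv) = (375.855/375)/(450.353/150) = 1.00228/3.00235 = 0.3338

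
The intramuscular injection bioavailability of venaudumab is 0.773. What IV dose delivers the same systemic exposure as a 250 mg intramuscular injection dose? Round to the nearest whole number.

D_iv = 193 mg

Systemic exposure from an extravascular dose = F × D_ev, so the equivalent IV dose is F × D_ev.
D_iv = F × D_ev = 0.773 × 250 = 193.25 mg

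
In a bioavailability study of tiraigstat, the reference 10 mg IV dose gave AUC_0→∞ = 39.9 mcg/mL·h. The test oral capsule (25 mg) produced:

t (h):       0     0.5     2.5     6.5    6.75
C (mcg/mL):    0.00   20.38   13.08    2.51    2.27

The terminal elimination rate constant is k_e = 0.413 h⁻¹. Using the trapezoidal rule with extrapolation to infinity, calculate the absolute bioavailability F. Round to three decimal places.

F = 0.760

Trapezoidal AUC_0→6.75 (oral capsule):
  [0→0.5]: (0.00+20.38)/2 × 0.5 = 5.095
  [0.5→2.5]: (20.38+13.08)/2 × 2 = 33.46
  [2.5→6.5]: (13.08+2.51)/2 × 4 = 31.18
  [6.5→6.75]: (2.51+2.27)/2 × 0.25 = 0.5975
  Sum = 70.3325 mcg/mL·h
Tail: C_last/k_e = 2.27/0.413 = 5.496
AUC_0→∞ (oral capsule) = 70.3325 + 5.496 = 75.8285 mcg/mL·h
F = (AUC_ev/D_ev)/(AUC_iv/D_iv) = (75.8285/25)/(39.9/10) = 3.03314/3.99 = 0.7602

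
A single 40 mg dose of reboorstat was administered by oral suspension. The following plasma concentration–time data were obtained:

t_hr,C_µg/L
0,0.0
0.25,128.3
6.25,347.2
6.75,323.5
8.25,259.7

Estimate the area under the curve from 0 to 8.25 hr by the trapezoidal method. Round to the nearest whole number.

Trapezoidal AUC_0→8.25:
  [0→0.25]: (0.0+128.3)/2 × 0.25 = 16.0375
  [0.25→6.25]: (128.3+347.2)/2 × 6 = 1426.5
  [6.25→6.75]: (347.2+323.5)/2 × 0.5 = 167.675
  [6.75→8.25]: (323.5+259.7)/2 × 1.5 = 437.4
  Sum = 2047.6125 µg/L·hr

AUC = 2048 µg/L·hr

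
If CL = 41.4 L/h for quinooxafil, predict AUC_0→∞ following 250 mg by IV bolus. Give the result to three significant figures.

AUC_0→∞ = Dose_iv / CL
        = 250 / 41.4 = 6.03865 mg/L·h

AUC = 6.04 mg/L·h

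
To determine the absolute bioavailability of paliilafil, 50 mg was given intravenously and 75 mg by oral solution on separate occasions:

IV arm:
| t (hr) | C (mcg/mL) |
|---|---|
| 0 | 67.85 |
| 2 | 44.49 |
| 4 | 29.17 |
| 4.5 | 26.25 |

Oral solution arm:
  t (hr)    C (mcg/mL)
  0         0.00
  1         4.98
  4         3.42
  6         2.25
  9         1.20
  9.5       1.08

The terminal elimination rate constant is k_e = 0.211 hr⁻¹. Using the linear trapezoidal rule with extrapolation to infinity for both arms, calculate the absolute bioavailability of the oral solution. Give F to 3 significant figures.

F = 0.0650

Trapezoidal AUC_0→4.5 (IV):
  [0→2]: (67.85+44.49)/2 × 2 = 112.34
  [2→4]: (44.49+29.17)/2 × 2 = 73.66
  [4→4.5]: (29.17+26.25)/2 × 0.5 = 13.855
  Sum = 199.855 mcg/mL·hr
IV tail: 26.25/0.211 = 124.408; AUC_iv,0→∞ = 199.855 + 124.408 = 324.263 mcg/mL·hr
Trapezoidal AUC_0→9.5 (oral solution):
  [0→1]: (0.00+4.98)/2 × 1 = 2.49
  [1→4]: (4.98+3.42)/2 × 3 = 12.6
  [4→6]: (3.42+2.25)/2 × 2 = 5.67
  [6→9]: (2.25+1.20)/2 × 3 = 5.175
  [9→9.5]: (1.20+1.08)/2 × 0.5 = 0.57
  Sum = 26.505 mcg/mL·hr
oral solution tail: 1.08/0.211 = 5.118; AUC_ev,0→∞ = 26.505 + 5.118 = 31.623 mcg/mL·hr
F = (AUC_ev/D_ev)/(AUC_iv/D_iv) = (31.623/75)/(324.263/50) = 0.42164/6.48526 = 0.0650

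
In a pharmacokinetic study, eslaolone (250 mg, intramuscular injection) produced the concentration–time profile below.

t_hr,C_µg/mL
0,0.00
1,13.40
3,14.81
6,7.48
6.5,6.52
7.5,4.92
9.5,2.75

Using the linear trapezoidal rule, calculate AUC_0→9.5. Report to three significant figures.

AUC = 85.2 µg/mL·hr

Trapezoidal AUC_0→9.5:
  [0→1]: (0.00+13.40)/2 × 1 = 6.7
  [1→3]: (13.40+14.81)/2 × 2 = 28.21
  [3→6]: (14.81+7.48)/2 × 3 = 33.435
  [6→6.5]: (7.48+6.52)/2 × 0.5 = 3.5
  [6.5→7.5]: (6.52+4.92)/2 × 1 = 5.72
  [7.5→9.5]: (4.92+2.75)/2 × 2 = 7.67
  Sum = 85.235 µg/mL·hr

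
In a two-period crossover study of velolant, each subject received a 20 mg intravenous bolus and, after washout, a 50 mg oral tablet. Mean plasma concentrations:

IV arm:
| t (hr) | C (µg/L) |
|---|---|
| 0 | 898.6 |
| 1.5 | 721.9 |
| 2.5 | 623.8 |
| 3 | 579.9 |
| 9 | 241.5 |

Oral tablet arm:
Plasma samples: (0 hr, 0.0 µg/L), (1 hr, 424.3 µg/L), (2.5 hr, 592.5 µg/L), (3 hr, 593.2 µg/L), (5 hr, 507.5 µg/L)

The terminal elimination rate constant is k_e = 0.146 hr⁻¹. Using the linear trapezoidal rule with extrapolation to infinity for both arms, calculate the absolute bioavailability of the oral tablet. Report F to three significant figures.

Trapezoidal AUC_0→9 (IV):
  [0→1.5]: (898.6+721.9)/2 × 1.5 = 1215.375
  [1.5→2.5]: (721.9+623.8)/2 × 1 = 672.85
  [2.5→3]: (623.8+579.9)/2 × 0.5 = 300.925
  [3→9]: (579.9+241.5)/2 × 6 = 2464.2
  Sum = 4653.35 µg/L·hr
IV tail: 241.5/0.146 = 1654.110; AUC_iv,0→∞ = 4653.35 + 1654.110 = 6307.46 µg/L·hr
Trapezoidal AUC_0→5 (oral tablet):
  [0→1]: (0.0+424.3)/2 × 1 = 212.15
  [1→2.5]: (424.3+592.5)/2 × 1.5 = 762.6
  [2.5→3]: (592.5+593.2)/2 × 0.5 = 296.425
  [3→5]: (593.2+507.5)/2 × 2 = 1100.7
  Sum = 2371.875 µg/L·hr
oral tablet tail: 507.5/0.146 = 3476.027; AUC_ev,0→∞ = 2371.875 + 3476.027 = 5847.902 µg/L·hr
F = (AUC_ev/D_ev)/(AUC_iv/D_iv) = (5847.902/50)/(6307.46/20) = 116.95804/315.373 = 0.3709

F = 0.371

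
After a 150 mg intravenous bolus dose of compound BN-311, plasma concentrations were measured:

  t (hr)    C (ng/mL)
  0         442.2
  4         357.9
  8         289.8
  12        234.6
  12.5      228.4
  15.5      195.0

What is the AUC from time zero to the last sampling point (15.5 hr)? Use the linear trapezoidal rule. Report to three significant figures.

AUC = 4700 ng/mL·hr

Trapezoidal AUC_0→15.5:
  [0→4]: (442.2+357.9)/2 × 4 = 1600.2
  [4→8]: (357.9+289.8)/2 × 4 = 1295.4
  [8→12]: (289.8+234.6)/2 × 4 = 1048.8
  [12→12.5]: (234.6+228.4)/2 × 0.5 = 115.75
  [12.5→15.5]: (228.4+195.0)/2 × 3 = 635.1
  Sum = 4695.25 ng/mL·hr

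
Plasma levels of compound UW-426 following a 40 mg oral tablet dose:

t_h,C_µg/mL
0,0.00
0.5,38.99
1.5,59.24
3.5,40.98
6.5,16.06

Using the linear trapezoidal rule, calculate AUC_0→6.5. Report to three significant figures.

Trapezoidal AUC_0→6.5:
  [0→0.5]: (0.00+38.99)/2 × 0.5 = 9.7475
  [0.5→1.5]: (38.99+59.24)/2 × 1 = 49.115
  [1.5→3.5]: (59.24+40.98)/2 × 2 = 100.22
  [3.5→6.5]: (40.98+16.06)/2 × 3 = 85.56
  Sum = 244.6425 µg/mL·h

AUC = 245 µg/mL·h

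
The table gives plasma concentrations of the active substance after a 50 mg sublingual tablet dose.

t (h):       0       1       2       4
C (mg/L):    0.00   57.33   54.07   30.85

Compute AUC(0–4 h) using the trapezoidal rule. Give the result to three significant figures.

AUC = 169 mg/L·h

Trapezoidal AUC_0→4:
  [0→1]: (0.00+57.33)/2 × 1 = 28.665
  [1→2]: (57.33+54.07)/2 × 1 = 55.7
  [2→4]: (54.07+30.85)/2 × 2 = 84.92
  Sum = 169.285 mg/L·h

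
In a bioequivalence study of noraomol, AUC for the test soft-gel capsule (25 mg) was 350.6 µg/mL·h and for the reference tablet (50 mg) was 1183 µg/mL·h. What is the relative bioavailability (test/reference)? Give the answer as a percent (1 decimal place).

F_rel = 59.3%

F_rel = (AUC_test/D_test) / (AUC_ref/D_ref)
      = (350.6/25) / (1183/50)
      = 14.024 / 23.66 = 0.5927 = 59.27%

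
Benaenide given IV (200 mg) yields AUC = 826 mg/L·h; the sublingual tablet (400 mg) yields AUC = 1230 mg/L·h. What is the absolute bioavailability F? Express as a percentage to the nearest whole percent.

F = 74%

F = (AUC_ev / D_ev) / (AUC_iv / D_iv)
  = (1230/400) / (826/200)
  = 3.075 / 4.13 = 0.7446
  = 74.46%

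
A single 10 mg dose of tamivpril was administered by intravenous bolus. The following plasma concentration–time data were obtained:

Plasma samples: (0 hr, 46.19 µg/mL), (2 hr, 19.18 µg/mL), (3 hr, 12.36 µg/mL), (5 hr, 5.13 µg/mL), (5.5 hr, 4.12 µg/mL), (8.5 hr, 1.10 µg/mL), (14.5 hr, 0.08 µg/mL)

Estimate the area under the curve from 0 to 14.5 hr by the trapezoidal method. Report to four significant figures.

Trapezoidal AUC_0→14.5:
  [0→2]: (46.19+19.18)/2 × 2 = 65.37
  [2→3]: (19.18+12.36)/2 × 1 = 15.77
  [3→5]: (12.36+5.13)/2 × 2 = 17.49
  [5→5.5]: (5.13+4.12)/2 × 0.5 = 2.3125
  [5.5→8.5]: (4.12+1.10)/2 × 3 = 7.83
  [8.5→14.5]: (1.10+0.08)/2 × 6 = 3.54
  Sum = 112.3125 µg/mL·hr

AUC = 112.3 µg/mL·hr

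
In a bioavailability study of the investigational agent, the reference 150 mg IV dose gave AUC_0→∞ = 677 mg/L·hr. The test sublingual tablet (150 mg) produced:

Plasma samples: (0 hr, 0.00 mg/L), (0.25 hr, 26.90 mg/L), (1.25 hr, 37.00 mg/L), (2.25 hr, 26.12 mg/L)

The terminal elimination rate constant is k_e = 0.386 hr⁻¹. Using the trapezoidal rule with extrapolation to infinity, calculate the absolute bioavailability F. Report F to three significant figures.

F = 0.199

Trapezoidal AUC_0→2.25 (sublingual tablet):
  [0→0.25]: (0.00+26.90)/2 × 0.25 = 3.3625
  [0.25→1.25]: (26.90+37.00)/2 × 1 = 31.95
  [1.25→2.25]: (37.00+26.12)/2 × 1 = 31.56
  Sum = 66.8725 mg/L·hr
Tail: C_last/k_e = 26.12/0.386 = 67.668
AUC_0→∞ (sublingual tablet) = 66.8725 + 67.668 = 134.5405 mg/L·hr
F = (AUC_ev/D_ev)/(AUC_iv/D_iv) = (134.5405/150)/(677/150) = 0.896937/4.51333 = 0.1987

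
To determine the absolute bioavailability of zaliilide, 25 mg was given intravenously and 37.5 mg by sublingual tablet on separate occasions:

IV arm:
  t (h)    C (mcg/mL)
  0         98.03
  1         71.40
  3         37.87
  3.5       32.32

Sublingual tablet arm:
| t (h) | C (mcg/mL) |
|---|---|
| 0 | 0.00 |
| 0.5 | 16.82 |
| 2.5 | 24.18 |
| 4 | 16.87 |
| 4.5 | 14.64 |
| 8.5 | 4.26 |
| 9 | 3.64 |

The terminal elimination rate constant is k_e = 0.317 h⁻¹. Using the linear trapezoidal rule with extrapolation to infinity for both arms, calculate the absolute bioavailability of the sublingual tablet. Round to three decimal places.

F = 0.287

Trapezoidal AUC_0→3.5 (IV):
  [0→1]: (98.03+71.40)/2 × 1 = 84.715
  [1→3]: (71.40+37.87)/2 × 2 = 109.27
  [3→3.5]: (37.87+32.32)/2 × 0.5 = 17.5475
  Sum = 211.5325 mcg/mL·h
IV tail: 32.32/0.317 = 101.956; AUC_iv,0→∞ = 211.5325 + 101.956 = 313.4885 mcg/mL·h
Trapezoidal AUC_0→9 (sublingual tablet):
  [0→0.5]: (0.00+16.82)/2 × 0.5 = 4.205
  [0.5→2.5]: (16.82+24.18)/2 × 2 = 41.0
  [2.5→4]: (24.18+16.87)/2 × 1.5 = 30.7875
  [4→4.5]: (16.87+14.64)/2 × 0.5 = 7.8775
  [4.5→8.5]: (14.64+4.26)/2 × 4 = 37.8
  [8.5→9]: (4.26+3.64)/2 × 0.5 = 1.975
  Sum = 123.645 mcg/mL·h
sublingual tablet tail: 3.64/0.317 = 11.483; AUC_ev,0→∞ = 123.645 + 11.483 = 135.128 mcg/mL·h
F = (AUC_ev/D_ev)/(AUC_iv/D_iv) = (135.128/37.5)/(313.4885/25) = 3.60341/12.53954 = 0.2874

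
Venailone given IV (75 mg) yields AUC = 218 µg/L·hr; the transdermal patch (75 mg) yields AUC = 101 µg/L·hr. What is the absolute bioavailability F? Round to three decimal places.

F = (AUC_ev / D_ev) / (AUC_iv / D_iv)
  = (101/75) / (218/75)
  = 1.34667 / 2.90667 = 0.4633

F = 0.463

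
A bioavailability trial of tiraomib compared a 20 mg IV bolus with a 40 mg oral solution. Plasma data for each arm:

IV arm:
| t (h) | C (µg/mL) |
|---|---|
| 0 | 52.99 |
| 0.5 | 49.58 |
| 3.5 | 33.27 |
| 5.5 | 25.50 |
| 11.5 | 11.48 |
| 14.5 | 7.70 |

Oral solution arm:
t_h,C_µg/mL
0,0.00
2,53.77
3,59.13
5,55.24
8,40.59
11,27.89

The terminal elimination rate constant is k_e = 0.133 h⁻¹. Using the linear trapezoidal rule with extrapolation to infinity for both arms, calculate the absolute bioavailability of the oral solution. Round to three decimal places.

Trapezoidal AUC_0→14.5 (IV):
  [0→0.5]: (52.99+49.58)/2 × 0.5 = 25.6425
  [0.5→3.5]: (49.58+33.27)/2 × 3 = 124.275
  [3.5→5.5]: (33.27+25.50)/2 × 2 = 58.77
  [5.5→11.5]: (25.50+11.48)/2 × 6 = 110.94
  [11.5→14.5]: (11.48+7.70)/2 × 3 = 28.77
  Sum = 348.3975 µg/mL·h
IV tail: 7.70/0.133 = 57.895; AUC_iv,0→∞ = 348.3975 + 57.895 = 406.2925 µg/mL·h
Trapezoidal AUC_0→11 (oral solution):
  [0→2]: (0.00+53.77)/2 × 2 = 53.77
  [2→3]: (53.77+59.13)/2 × 1 = 56.45
  [3→5]: (59.13+55.24)/2 × 2 = 114.37
  [5→8]: (55.24+40.59)/2 × 3 = 143.745
  [8→11]: (40.59+27.89)/2 × 3 = 102.72
  Sum = 471.055 µg/mL·h
oral solution tail: 27.89/0.133 = 209.699; AUC_ev,0→∞ = 471.055 + 209.699 = 680.754 µg/mL·h
F = (AUC_ev/D_ev)/(AUC_iv/D_iv) = (680.754/40)/(406.2925/20) = 17.01885/20.314625 = 0.8378

F = 0.838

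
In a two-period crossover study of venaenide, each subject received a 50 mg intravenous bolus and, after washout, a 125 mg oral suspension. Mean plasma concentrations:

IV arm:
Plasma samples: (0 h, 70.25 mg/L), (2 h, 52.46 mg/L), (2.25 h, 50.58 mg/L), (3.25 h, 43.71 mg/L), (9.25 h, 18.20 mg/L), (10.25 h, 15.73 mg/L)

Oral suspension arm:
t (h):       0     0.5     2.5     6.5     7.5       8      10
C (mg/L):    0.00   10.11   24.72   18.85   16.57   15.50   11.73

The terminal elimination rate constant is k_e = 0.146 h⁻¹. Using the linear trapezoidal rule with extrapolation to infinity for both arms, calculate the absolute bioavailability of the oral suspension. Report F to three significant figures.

Trapezoidal AUC_0→10.25 (IV):
  [0→2]: (70.25+52.46)/2 × 2 = 122.71
  [2→2.25]: (52.46+50.58)/2 × 0.25 = 12.88
  [2.25→3.25]: (50.58+43.71)/2 × 1 = 47.145
  [3.25→9.25]: (43.71+18.20)/2 × 6 = 185.73
  [9.25→10.25]: (18.20+15.73)/2 × 1 = 16.965
  Sum = 385.43 mg/L·h
IV tail: 15.73/0.146 = 107.740; AUC_iv,0→∞ = 385.43 + 107.740 = 493.17 mg/L·h
Trapezoidal AUC_0→10 (oral suspension):
  [0→0.5]: (0.00+10.11)/2 × 0.5 = 2.5275
  [0.5→2.5]: (10.11+24.72)/2 × 2 = 34.83
  [2.5→6.5]: (24.72+18.85)/2 × 4 = 87.14
  [6.5→7.5]: (18.85+16.57)/2 × 1 = 17.71
  [7.5→8]: (16.57+15.50)/2 × 0.5 = 8.0175
  [8→10]: (15.50+11.73)/2 × 2 = 27.23
  Sum = 177.455 mg/L·h
oral suspension tail: 11.73/0.146 = 80.342; AUC_ev,0→∞ = 177.455 + 80.342 = 257.797 mg/L·h
F = (AUC_ev/D_ev)/(AUC_iv/D_iv) = (257.797/125)/(493.17/50) = 2.062376/9.8634 = 0.2091

F = 0.209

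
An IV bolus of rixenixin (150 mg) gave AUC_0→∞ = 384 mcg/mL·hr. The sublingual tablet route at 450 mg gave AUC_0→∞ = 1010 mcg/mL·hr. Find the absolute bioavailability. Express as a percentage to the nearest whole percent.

F = (AUC_ev / D_ev) / (AUC_iv / D_iv)
  = (1010/450) / (384/150)
  = 2.24444 / 2.56 = 0.8767
  = 87.67%

F = 88%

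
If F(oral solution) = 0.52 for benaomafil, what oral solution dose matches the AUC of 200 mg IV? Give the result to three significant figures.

For equal systemic exposure: F × D_ev = D_iv
D_ev = D_iv / F = 200 / 0.52 = 384.615 mg

D_oral = 385 mg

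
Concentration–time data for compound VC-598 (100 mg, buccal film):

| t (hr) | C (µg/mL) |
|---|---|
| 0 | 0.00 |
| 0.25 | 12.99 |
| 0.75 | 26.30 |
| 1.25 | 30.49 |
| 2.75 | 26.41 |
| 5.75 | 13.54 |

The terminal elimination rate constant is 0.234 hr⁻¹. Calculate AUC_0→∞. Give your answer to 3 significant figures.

Trapezoidal AUC_0→5.75:
  [0→0.25]: (0.00+12.99)/2 × 0.25 = 1.62375
  [0.25→0.75]: (12.99+26.30)/2 × 0.5 = 9.8225
  [0.75→1.25]: (26.30+30.49)/2 × 0.5 = 14.1975
  [1.25→2.75]: (30.49+26.41)/2 × 1.5 = 42.675
  [2.75→5.75]: (26.41+13.54)/2 × 3 = 59.925
  Sum = 128.24375 µg/mL·hr
Extrapolated tail: C_last / k_e = 13.54 / 0.234 = 57.863
AUC_0→∞ = 128.24375 + 57.863 = 186.10675 µg/mL·hr

AUC = 186 µg/mL·hr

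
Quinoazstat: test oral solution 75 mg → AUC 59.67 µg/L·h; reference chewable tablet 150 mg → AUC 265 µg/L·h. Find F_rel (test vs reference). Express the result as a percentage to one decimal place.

F_rel = 45.0%

F_rel = (AUC_test/D_test) / (AUC_ref/D_ref)
      = (59.67/75) / (265/150)
      = 0.7956 / 1.76667 = 0.4503 = 45.03%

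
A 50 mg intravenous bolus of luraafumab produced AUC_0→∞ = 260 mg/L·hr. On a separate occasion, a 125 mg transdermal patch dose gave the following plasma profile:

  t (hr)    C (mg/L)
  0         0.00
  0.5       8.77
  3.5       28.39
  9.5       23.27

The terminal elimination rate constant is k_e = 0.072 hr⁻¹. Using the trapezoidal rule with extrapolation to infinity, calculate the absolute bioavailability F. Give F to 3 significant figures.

F = 0.825

Trapezoidal AUC_0→9.5 (transdermal patch):
  [0→0.5]: (0.00+8.77)/2 × 0.5 = 2.1925
  [0.5→3.5]: (8.77+28.39)/2 × 3 = 55.74
  [3.5→9.5]: (28.39+23.27)/2 × 6 = 154.98
  Sum = 212.9125 mg/L·hr
Tail: C_last/k_e = 23.27/0.072 = 323.194
AUC_0→∞ (transdermal patch) = 212.9125 + 323.194 = 536.1065 mg/L·hr
F = (AUC_ev/D_ev)/(AUC_iv/D_iv) = (536.1065/125)/(260/50) = 4.288852/5.2 = 0.8248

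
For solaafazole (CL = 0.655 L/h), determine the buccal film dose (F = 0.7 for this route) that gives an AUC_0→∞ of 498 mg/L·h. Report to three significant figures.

Dose = 466 mg

Dose = CL × AUC_0→∞ / F
     = 0.655 × 498 / 0.7 = 465.986 mg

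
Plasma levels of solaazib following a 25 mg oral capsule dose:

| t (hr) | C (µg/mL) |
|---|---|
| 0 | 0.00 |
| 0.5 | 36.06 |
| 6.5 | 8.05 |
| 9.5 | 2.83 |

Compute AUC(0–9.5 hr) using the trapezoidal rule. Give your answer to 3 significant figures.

Trapezoidal AUC_0→9.5:
  [0→0.5]: (0.00+36.06)/2 × 0.5 = 9.015
  [0.5→6.5]: (36.06+8.05)/2 × 6 = 132.33
  [6.5→9.5]: (8.05+2.83)/2 × 3 = 16.32
  Sum = 157.665 µg/mL·hr

AUC = 158 µg/mL·hr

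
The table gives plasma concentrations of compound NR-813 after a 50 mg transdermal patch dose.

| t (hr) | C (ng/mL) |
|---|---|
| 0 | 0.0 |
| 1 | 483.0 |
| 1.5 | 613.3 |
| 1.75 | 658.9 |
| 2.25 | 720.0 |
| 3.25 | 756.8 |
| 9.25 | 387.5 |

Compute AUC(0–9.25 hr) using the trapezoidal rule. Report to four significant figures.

Trapezoidal AUC_0→9.25:
  [0→1]: (0.0+483.0)/2 × 1 = 241.5
  [1→1.5]: (483.0+613.3)/2 × 0.5 = 274.075
  [1.5→1.75]: (613.3+658.9)/2 × 0.25 = 159.025
  [1.75→2.25]: (658.9+720.0)/2 × 0.5 = 344.725
  [2.25→3.25]: (720.0+756.8)/2 × 1 = 738.4
  [3.25→9.25]: (756.8+387.5)/2 × 6 = 3432.9
  Sum = 5190.625 ng/mL·hr

AUC = 5191 ng/mL·hr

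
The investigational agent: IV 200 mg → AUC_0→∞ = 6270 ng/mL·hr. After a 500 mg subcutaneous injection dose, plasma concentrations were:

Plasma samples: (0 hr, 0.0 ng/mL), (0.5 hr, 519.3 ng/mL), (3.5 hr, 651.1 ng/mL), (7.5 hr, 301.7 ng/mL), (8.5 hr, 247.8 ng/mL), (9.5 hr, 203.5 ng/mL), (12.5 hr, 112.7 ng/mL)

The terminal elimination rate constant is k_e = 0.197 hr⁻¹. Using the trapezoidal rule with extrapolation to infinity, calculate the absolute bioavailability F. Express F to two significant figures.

F = 0.34

Trapezoidal AUC_0→12.5 (subcutaneous injection):
  [0→0.5]: (0.0+519.3)/2 × 0.5 = 129.825
  [0.5→3.5]: (519.3+651.1)/2 × 3 = 1755.6
  [3.5→7.5]: (651.1+301.7)/2 × 4 = 1905.6
  [7.5→8.5]: (301.7+247.8)/2 × 1 = 274.75
  [8.5→9.5]: (247.8+203.5)/2 × 1 = 225.65
  [9.5→12.5]: (203.5+112.7)/2 × 3 = 474.3
  Sum = 4765.725 ng/mL·hr
Tail: C_last/k_e = 112.7/0.197 = 572.081
AUC_0→∞ (subcutaneous injection) = 4765.725 + 572.081 = 5337.806 ng/mL·hr
F = (AUC_ev/D_ev)/(AUC_iv/D_iv) = (5337.806/500)/(6270/200) = 10.675612/31.35 = 0.3405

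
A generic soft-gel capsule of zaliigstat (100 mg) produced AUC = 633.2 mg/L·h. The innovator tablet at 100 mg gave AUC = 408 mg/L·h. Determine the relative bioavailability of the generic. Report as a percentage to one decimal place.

F_rel = (AUC_test/D_test) / (AUC_ref/D_ref)
      = (633.2/100) / (408/100)
      = 6.332 / 4.08 = 1.5520 = 155.20%

F_rel = 155.2%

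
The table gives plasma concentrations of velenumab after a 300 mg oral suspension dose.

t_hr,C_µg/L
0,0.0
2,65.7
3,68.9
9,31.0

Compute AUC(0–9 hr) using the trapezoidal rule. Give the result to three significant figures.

AUC = 433 µg/L·hr

Trapezoidal AUC_0→9:
  [0→2]: (0.0+65.7)/2 × 2 = 65.7
  [2→3]: (65.7+68.9)/2 × 1 = 67.3
  [3→9]: (68.9+31.0)/2 × 6 = 299.7
  Sum = 432.7 µg/L·hr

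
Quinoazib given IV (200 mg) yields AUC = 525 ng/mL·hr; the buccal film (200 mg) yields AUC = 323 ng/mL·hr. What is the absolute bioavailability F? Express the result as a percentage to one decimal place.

F = (AUC_ev / D_ev) / (AUC_iv / D_iv)
  = (323/200) / (525/200)
  = 1.615 / 2.625 = 0.6152
  = 61.52%

F = 61.5%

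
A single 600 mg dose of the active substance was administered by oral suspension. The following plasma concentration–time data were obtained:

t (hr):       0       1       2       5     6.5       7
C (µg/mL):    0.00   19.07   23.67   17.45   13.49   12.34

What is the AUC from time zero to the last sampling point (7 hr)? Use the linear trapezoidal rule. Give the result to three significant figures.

AUC = 122 µg/mL·hr

Trapezoidal AUC_0→7:
  [0→1]: (0.00+19.07)/2 × 1 = 9.535
  [1→2]: (19.07+23.67)/2 × 1 = 21.37
  [2→5]: (23.67+17.45)/2 × 3 = 61.68
  [5→6.5]: (17.45+13.49)/2 × 1.5 = 23.205
  [6.5→7]: (13.49+12.34)/2 × 0.5 = 6.4575
  Sum = 122.2475 µg/mL·hr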